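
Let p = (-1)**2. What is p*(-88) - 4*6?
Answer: -112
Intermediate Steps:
p = 1
p*(-88) - 4*6 = 1*(-88) - 4*6 = -88 - 24 = -112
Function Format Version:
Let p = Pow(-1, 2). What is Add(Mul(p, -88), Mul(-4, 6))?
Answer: -112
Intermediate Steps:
p = 1
Add(Mul(p, -88), Mul(-4, 6)) = Add(Mul(1, -88), Mul(-4, 6)) = Add(-88, -24) = -112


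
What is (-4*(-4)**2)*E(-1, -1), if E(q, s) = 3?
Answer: -192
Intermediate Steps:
(-4*(-4)**2)*E(-1, -1) = -4*(-4)**2*3 = -4*16*3 = -64*3 = -192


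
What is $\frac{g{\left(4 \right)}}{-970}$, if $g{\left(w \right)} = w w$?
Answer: $- \frac{8}{485} \approx -0.016495$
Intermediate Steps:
$g{\left(w \right)} = w^{2}$
$\frac{g{\left(4 \right)}}{-970} = \frac{4^{2}}{-970} = 16 \left(- \frac{1}{970}\right) = - \frac{8}{485}$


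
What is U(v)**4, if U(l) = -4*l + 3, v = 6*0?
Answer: 81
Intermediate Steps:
v = 0
U(l) = 3 - 4*l
U(v)**4 = (3 - 4*0)**4 = (3 + 0)**4 = 3**4 = 81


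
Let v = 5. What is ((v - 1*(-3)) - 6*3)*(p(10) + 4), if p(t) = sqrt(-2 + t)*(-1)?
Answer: -40 + 20*sqrt(2) ≈ -11.716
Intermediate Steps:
p(t) = -sqrt(-2 + t)
((v - 1*(-3)) - 6*3)*(p(10) + 4) = ((5 - 1*(-3)) - 6*3)*(-sqrt(-2 + 10) + 4) = ((5 + 3) - 18)*(-sqrt(8) + 4) = (8 - 18)*(-2*sqrt(2) + 4) = -10*(-2*sqrt(2) + 4) = -10*(4 - 2*sqrt(2)) = -40 + 20*sqrt(2)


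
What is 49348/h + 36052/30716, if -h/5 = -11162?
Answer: 440979411/214282495 ≈ 2.0579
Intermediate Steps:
h = 55810 (h = -5*(-11162) = 55810)
49348/h + 36052/30716 = 49348/55810 + 36052/30716 = 49348*(1/55810) + 36052*(1/30716) = 24674/27905 + 9013/7679 = 440979411/214282495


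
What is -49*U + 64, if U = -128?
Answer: 6336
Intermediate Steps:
-49*U + 64 = -49*(-128) + 64 = 6272 + 64 = 6336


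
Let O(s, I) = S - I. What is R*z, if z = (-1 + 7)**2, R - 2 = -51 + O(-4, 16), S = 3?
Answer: -2232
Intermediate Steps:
O(s, I) = 3 - I
R = -62 (R = 2 + (-51 + (3 - 1*16)) = 2 + (-51 + (3 - 16)) = 2 + (-51 - 13) = 2 - 64 = -62)
z = 36 (z = 6**2 = 36)
R*z = -62*36 = -2232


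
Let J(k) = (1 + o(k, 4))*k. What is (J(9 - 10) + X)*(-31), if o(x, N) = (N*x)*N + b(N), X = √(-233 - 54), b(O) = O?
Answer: -341 - 31*I*√287 ≈ -341.0 - 525.17*I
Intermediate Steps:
X = I*√287 (X = √(-287) = I*√287 ≈ 16.941*I)
o(x, N) = N + x*N² (o(x, N) = (N*x)*N + N = x*N² + N = N + x*N²)
J(k) = k*(5 + 16*k) (J(k) = (1 + 4*(1 + 4*k))*k = (1 + (4 + 16*k))*k = (5 + 16*k)*k = k*(5 + 16*k))
(J(9 - 10) + X)*(-31) = ((9 - 10)*(5 + 16*(9 - 10)) + I*√287)*(-31) = (-(5 + 16*(-1)) + I*√287)*(-31) = (-(5 - 16) + I*√287)*(-31) = (-1*(-11) + I*√287)*(-31) = (11 + I*√287)*(-31) = -341 - 31*I*√287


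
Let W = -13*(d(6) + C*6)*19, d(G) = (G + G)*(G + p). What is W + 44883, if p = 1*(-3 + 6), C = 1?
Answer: 16725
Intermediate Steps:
p = 3 (p = 1*3 = 3)
d(G) = 2*G*(3 + G) (d(G) = (G + G)*(G + 3) = (2*G)*(3 + G) = 2*G*(3 + G))
W = -28158 (W = -13*(2*6*(3 + 6) + 1*6)*19 = -13*(2*6*9 + 6)*19 = -13*(108 + 6)*19 = -13*114*19 = -1482*19 = -28158)
W + 44883 = -28158 + 44883 = 16725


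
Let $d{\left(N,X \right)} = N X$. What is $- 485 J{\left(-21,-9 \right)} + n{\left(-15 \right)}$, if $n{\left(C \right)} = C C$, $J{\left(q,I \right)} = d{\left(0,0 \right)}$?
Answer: $225$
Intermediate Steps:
$J{\left(q,I \right)} = 0$ ($J{\left(q,I \right)} = 0 \cdot 0 = 0$)
$n{\left(C \right)} = C^{2}$
$- 485 J{\left(-21,-9 \right)} + n{\left(-15 \right)} = \left(-485\right) 0 + \left(-15\right)^{2} = 0 + 225 = 225$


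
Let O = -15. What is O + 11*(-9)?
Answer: -114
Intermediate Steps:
O + 11*(-9) = -15 + 11*(-9) = -15 - 99 = -114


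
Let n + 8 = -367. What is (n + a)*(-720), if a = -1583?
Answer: 1409760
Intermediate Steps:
n = -375 (n = -8 - 367 = -375)
(n + a)*(-720) = (-375 - 1583)*(-720) = -1958*(-720) = 1409760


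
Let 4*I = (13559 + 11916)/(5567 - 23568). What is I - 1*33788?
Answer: -2432896627/72004 ≈ -33788.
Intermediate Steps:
I = -25475/72004 (I = ((13559 + 11916)/(5567 - 23568))/4 = (25475/(-18001))/4 = (25475*(-1/18001))/4 = (1/4)*(-25475/18001) = -25475/72004 ≈ -0.35380)
I - 1*33788 = -25475/72004 - 1*33788 = -25475/72004 - 33788 = -2432896627/72004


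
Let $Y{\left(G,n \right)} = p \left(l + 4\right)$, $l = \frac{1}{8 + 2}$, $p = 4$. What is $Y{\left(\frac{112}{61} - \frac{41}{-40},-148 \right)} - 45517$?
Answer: $- \frac{227503}{5} \approx -45501.0$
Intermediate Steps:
$l = \frac{1}{10} \approx 0.1$
$Y{\left(G,n \right)} = \frac{82}{5}$ ($Y{\left(G,n \right)} = 4 \left(\frac{1}{10} + 4\right) = 4 \cdot \frac{41}{10} = \frac{82}{5}$)
$Y{\left(\frac{112}{61} - \frac{41}{-40},-148 \right)} - 45517 = \frac{82}{5} - 45517 = - \frac{227503}{5}$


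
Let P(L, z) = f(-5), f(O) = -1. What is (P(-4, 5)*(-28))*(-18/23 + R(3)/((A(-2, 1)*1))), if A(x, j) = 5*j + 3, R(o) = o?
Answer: -525/46 ≈ -11.413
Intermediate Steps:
A(x, j) = 3 + 5*j
P(L, z) = -1
(P(-4, 5)*(-28))*(-18/23 + R(3)/((A(-2, 1)*1))) = (-1*(-28))*(-18/23 + 3/(((3 + 5*1)*1))) = 28*(-18*1/23 + 3/(((3 + 5)*1))) = 28*(-18/23 + 3/((8*1))) = 28*(-18/23 + 3/8) = 28*(-75/184) = -525/46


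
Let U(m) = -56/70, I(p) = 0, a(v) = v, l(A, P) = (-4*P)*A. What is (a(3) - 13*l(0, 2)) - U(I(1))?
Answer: 19/5 ≈ 3.8000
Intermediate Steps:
l(A, P) = -4*A*P
U(m) = -⅘ (U(m) = -56*1/70 = -⅘)
(a(3) - 13*l(0, 2)) - U(I(1)) = (3 - (-52)*0*2) - 1*(-⅘) = (3 - 13*0) + ⅘ = (3 + 0) + ⅘ = 3 + ⅘ = 19/5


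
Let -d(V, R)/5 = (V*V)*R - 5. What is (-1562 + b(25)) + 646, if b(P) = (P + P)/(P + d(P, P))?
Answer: -2860670/3123 ≈ -916.00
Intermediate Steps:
d(V, R) = 25 - 5*R*V² (d(V, R) = -5*((V*V)*R - 5) = -5*(V²*R - 5) = -5*(R*V² - 5) = -5*(-5 + R*V²) = 25 - 5*R*V²)
b(P) = 2*P/(25 + P - 5*P³) (b(P) = (P + P)/(P + (25 - 5*P*P²)) = (2*P)/(P + (25 - 5*P³)) = (2*P)/(25 + P - 5*P³) = 2*P/(25 + P - 5*P³))
(-1562 + b(25)) + 646 = (-1562 + 2*25/(25 + 25 - 5*25³)) + 646 = (-1562 + 2*25/(25 + 25 - 5*15625)) + 646 = (-1562 + 2*25/(25 + 25 - 78125)) + 646 = (-1562 + 2*25/(-78075)) + 646 = (-1562 + 2*25*(-1/78075)) + 646 = (-1562 - 2/3123) + 646 = -4878128/3123 + 646 = -2860670/3123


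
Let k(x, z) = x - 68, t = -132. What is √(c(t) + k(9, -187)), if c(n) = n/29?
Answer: I*√53447/29 ≈ 7.9719*I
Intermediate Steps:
c(n) = n/29 (c(n) = n*(1/29) = n/29)
k(x, z) = -68 + x
√(c(t) + k(9, -187)) = √((1/29)*(-132) + (-68 + 9)) = √(-132/29 - 59) = √(-1843/29) = I*√53447/29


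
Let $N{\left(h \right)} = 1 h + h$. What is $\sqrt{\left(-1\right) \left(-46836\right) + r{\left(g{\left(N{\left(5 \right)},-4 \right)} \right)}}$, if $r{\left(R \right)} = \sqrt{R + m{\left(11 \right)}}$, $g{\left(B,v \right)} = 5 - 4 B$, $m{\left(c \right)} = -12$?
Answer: $\sqrt{46836 + i \sqrt{47}} \approx 216.42 + 0.016 i$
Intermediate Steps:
$N{\left(h \right)} = 2 h$ ($N{\left(h \right)} = h + h = 2 h$)
$r{\left(R \right)} = \sqrt{-12 + R}$ ($r{\left(R \right)} = \sqrt{R - 12} = \sqrt{-12 + R}$)
$\sqrt{\left(-1\right) \left(-46836\right) + r{\left(g{\left(N{\left(5 \right)},-4 \right)} \right)}} = \sqrt{\left(-1\right) \left(-46836\right) + \sqrt{-12 + \left(5 - 4 \cdot 2 \cdot 5\right)}} = \sqrt{46836 + \sqrt{-12 + \left(5 - 40\right)}} = \sqrt{46836 + \sqrt{-12 - 35}} = \sqrt{46836 + \sqrt{-47}} = \sqrt{46836 + i \sqrt{47}}$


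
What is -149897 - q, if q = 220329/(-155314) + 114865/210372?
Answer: -2448831808729499/16336858404 ≈ -1.4990e+5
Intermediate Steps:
q = -14255454889/16336858404 (q = 220329*(-1/155314) + 114865*(1/210372) = -220329/155314 + 114865/210372 = -14255454889/16336858404 ≈ -0.87259)
-149897 - q = -149897 - 1*(-14255454889/16336858404) = -149897 + 14255454889/16336858404 = -2448831808729499/16336858404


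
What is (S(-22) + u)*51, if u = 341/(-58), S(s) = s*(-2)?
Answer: 112761/58 ≈ 1944.2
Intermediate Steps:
S(s) = -2*s
u = -341/58 (u = 341*(-1/58) = -341/58 ≈ -5.8793)
(S(-22) + u)*51 = (-2*(-22) - 341/58)*51 = (44 - 341/58)*51 = (2211/58)*51 = 112761/58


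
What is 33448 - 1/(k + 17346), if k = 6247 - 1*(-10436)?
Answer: 1138201991/34029 ≈ 33448.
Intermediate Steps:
k = 16683 (k = 6247 + 10436 = 16683)
33448 - 1/(k + 17346) = 33448 - 1/(16683 + 17346) = 33448 - 1/34029 = 1138201991/34029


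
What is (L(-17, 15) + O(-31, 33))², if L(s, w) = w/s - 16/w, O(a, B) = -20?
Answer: 31326409/65025 ≈ 481.76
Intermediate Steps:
L(s, w) = -16/w + w/s
(L(-17, 15) + O(-31, 33))² = ((-16/15 + 15/(-17)) - 20)² = ((-16*1/15 + 15*(-1/17)) - 20)² = ((-16/15 - 15/17) - 20)² = (-497/255 - 20)² = (-5597/255)² = 31326409/65025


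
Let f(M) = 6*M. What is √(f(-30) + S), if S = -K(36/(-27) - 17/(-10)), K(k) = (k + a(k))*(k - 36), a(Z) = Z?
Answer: I*√138482/30 ≈ 12.404*I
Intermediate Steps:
K(k) = 2*k*(-36 + k) (K(k) = (k + k)*(k - 36) = (2*k)*(-36 + k) = 2*k*(-36 + k))
S = 11759/450 (S = -2*(36/(-27) - 17/(-10))*(-36 + (36/(-27) - 17/(-10))) = -2*(36*(-1/27) - 17*(-⅒))*(-36 + (36*(-1/27) - 17*(-⅒))) = -2*(-4/3 + 17/10)*(-36 + (-4/3 + 17/10)) = -2*11*(-36 + 11/30)/30 = -2*11*(-1069)/(30*30) = -1*(-11759/450) = 11759/450 ≈ 26.131)
√(f(-30) + S) = √(6*(-30) + 11759/450) = √(-180 + 11759/450) = √(-69241/450) = I*√138482/30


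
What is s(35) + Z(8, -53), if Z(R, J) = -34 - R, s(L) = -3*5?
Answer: -57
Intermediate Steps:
s(L) = -15
s(35) + Z(8, -53) = -15 + (-34 - 1*8) = -15 + (-34 - 8) = -15 - 42 = -57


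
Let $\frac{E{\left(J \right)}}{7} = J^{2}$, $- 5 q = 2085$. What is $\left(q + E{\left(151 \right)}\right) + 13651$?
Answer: $172841$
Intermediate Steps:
$q = -417$ ($q = \left(- \frac{1}{5}\right) 2085 = -417$)
$E{\left(J \right)} = 7 J^{2}$
$\left(q + E{\left(151 \right)}\right) + 13651 = \left(-417 + 7 \cdot 151^{2}\right) + 13651 = \left(-417 + 7 \cdot 22801\right) + 13651 = \left(-417 + 159607\right) + 13651 = 159190 + 13651 = 172841$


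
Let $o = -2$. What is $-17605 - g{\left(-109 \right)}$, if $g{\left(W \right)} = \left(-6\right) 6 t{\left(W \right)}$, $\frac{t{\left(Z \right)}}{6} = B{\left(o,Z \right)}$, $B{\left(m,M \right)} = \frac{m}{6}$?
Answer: $-17677$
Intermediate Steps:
$B{\left(m,M \right)} = \frac{m}{6}$ ($B{\left(m,M \right)} = m \frac{1}{6} = \frac{m}{6}$)
$t{\left(Z \right)} = -2$ ($t{\left(Z \right)} = 6 \cdot \frac{1}{6} \left(-2\right) = 6 \left(- \frac{1}{3}\right) = -2$)
$g{\left(W \right)} = 72$ ($g{\left(W \right)} = \left(-6\right) 6 \left(-2\right) = \left(-36\right) \left(-2\right) = 72$)
$-17605 - g{\left(-109 \right)} = -17605 - 72 = -17677$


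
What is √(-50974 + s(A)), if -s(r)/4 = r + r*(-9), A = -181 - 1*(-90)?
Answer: I*√53886 ≈ 232.13*I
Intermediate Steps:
A = -91 (A = -181 + 90 = -91)
s(r) = 32*r (s(r) = -4*(r + r*(-9)) = -4*(r - 9*r) = -(-32)*r = 32*r)
√(-50974 + s(A)) = √(-50974 + 32*(-91)) = √(-50974 - 2912) = √(-53886) = I*√53886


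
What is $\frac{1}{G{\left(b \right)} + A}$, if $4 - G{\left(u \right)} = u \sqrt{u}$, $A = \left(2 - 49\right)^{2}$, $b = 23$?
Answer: $\frac{2213}{4885202} + \frac{23 \sqrt{23}}{4885202} \approx 0.00047558$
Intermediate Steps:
$A = 2209$ ($A = \left(-47\right)^{2} = 2209$)
$G{\left(u \right)} = 4 - u^{\frac{3}{2}}$ ($G{\left(u \right)} = 4 - u \sqrt{u} = 4 - u^{\frac{3}{2}}$)
$\frac{1}{G{\left(b \right)} + A} = \frac{1}{\left(4 - 23^{\frac{3}{2}}\right) + 2209} = \frac{1}{\left(4 - 23 \sqrt{23}\right) + 2209} = \frac{1}{2213 - 23 \sqrt{23}}$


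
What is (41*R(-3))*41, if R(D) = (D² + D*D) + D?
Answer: 25215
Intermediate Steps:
R(D) = D + 2*D² (R(D) = (D² + D²) + D = 2*D² + D = D + 2*D²)
(41*R(-3))*41 = (41*(-3*(1 + 2*(-3))))*41 = (41*(-3*(1 - 6)))*41 = (41*(-3*(-5)))*41 = (41*15)*41 = 615*41 = 25215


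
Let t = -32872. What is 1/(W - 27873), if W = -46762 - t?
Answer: -1/41763 ≈ -2.3945e-5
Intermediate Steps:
W = -13890 (W = -46762 - 1*(-32872) = -46762 + 32872 = -13890)
1/(W - 27873) = 1/(-13890 - 27873) = 1/(-41763) = -1/41763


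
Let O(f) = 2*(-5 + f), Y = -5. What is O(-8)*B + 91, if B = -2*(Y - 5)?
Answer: -429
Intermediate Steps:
B = 20 (B = -2*(-5 - 5) = -2*(-10) = 20)
O(f) = -10 + 2*f
O(-8)*B + 91 = (-10 + 2*(-8))*20 + 91 = (-10 - 16)*20 + 91 = -26*20 + 91 = -520 + 91 = -429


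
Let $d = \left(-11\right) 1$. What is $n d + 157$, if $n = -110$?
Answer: $1367$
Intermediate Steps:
$d = -11$
$n d + 157 = \left(-110\right) \left(-11\right) + 157 = 1210 + 157 = 1367$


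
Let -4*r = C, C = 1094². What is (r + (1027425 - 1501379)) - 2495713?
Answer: -3268876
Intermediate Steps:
C = 1196836
r = -299209 (r = -¼*1196836 = -299209)
(r + (1027425 - 1501379)) - 2495713 = (-299209 + (1027425 - 1501379)) - 2495713 = (-299209 - 473954) - 2495713 = -773163 - 2495713 = -3268876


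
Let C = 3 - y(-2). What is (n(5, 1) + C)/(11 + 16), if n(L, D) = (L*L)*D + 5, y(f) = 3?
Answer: 10/9 ≈ 1.1111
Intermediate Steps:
n(L, D) = 5 + D*L² (n(L, D) = L²*D + 5 = D*L² + 5 = 5 + D*L²)
C = 0 (C = 3 - 1*3 = 3 - 3 = 0)
(n(5, 1) + C)/(11 + 16) = ((5 + 1*5²) + 0)/(11 + 16) = ((5 + 1*25) + 0)/27 = ((5 + 25) + 0)/27 = (30 + 0)/27 = (1/27)*30 = 10/9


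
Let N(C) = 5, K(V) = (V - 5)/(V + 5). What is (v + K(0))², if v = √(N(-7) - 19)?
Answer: (-1 + I*√14)² ≈ -13.0 - 7.4833*I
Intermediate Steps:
K(V) = (-5 + V)/(5 + V)
v = I*√14 (v = √(5 - 19) = √(-14) = I*√14 ≈ 3.7417*I)
(v + K(0))² = (I*√14 + (-5 + 0)/(5 + 0))² = (I*√14 - 5/5)² = (I*√14 + (⅕)*(-5))² = (I*√14 - 1)² = (-1 + I*√14)²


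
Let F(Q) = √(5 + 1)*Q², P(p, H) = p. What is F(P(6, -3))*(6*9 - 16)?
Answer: 1368*√6 ≈ 3350.9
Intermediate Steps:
F(Q) = √6*Q²
F(P(6, -3))*(6*9 - 16) = (√6*6²)*(6*9 - 16) = (√6*36)*(54 - 16) = (36*√6)*38 = 1368*√6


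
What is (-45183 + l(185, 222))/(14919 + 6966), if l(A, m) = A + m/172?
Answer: -3869717/1882110 ≈ -2.0561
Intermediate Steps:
l(A, m) = A + m/172 (l(A, m) = A + m*(1/172) = A + m/172)
(-45183 + l(185, 222))/(14919 + 6966) = (-45183 + (185 + (1/172)*222))/(14919 + 6966) = (-45183 + (185 + 111/86))/21885 = (-45183 + 16021/86)*(1/21885) = -3869717/86*1/21885 = -3869717/1882110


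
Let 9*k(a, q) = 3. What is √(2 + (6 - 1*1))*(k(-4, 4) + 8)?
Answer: 25*√7/3 ≈ 22.048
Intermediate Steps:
k(a, q) = ⅓ (k(a, q) = (⅑)*3 = ⅓)
√(2 + (6 - 1*1))*(k(-4, 4) + 8) = √(2 + (6 - 1*1))*(⅓ + 8) = √(2 + (6 - 1))*(25/3) = √(2 + 5)*(25/3) = √7*(25/3) = 25*√7/3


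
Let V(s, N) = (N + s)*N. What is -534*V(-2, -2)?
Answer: -4272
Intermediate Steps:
V(s, N) = N*(N + s)
-534*V(-2, -2) = -(-1068)*(-2 - 2) = -(-1068)*(-4) = -534*8 = -4272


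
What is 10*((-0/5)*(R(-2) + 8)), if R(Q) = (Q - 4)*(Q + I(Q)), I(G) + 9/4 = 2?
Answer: 0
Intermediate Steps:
I(G) = -¼ (I(G) = -9/4 + 2 = -¼)
R(Q) = (-4 + Q)*(-¼ + Q) (R(Q) = (Q - 4)*(Q - ¼) = (-4 + Q)*(-¼ + Q))
10*((-0/5)*(R(-2) + 8)) = 10*((-0/5)*((1 + (-2)² - 17/4*(-2)) + 8)) = 10*((-0/5)*((1 + 4 + 17/2) + 8)) = 10*((-3*0)*(27/2 + 8)) = 10*(0*(43/2)) = 10*0 = 0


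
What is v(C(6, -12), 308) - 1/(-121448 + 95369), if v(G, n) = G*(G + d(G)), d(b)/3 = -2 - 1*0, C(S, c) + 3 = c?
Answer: 8214886/26079 ≈ 315.00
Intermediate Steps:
C(S, c) = -3 + c
d(b) = -6 (d(b) = 3*(-2 - 1*0) = 3*(-2 + 0) = 3*(-2) = -6)
v(G, n) = G*(-6 + G) (v(G, n) = G*(G - 6) = G*(-6 + G))
v(C(6, -12), 308) - 1/(-121448 + 95369) = (-3 - 12)*(-6 + (-3 - 12)) - 1/(-121448 + 95369) = -15*(-6 - 15) - 1/(-26079) = -15*(-21) - 1*(-1/26079) = 315 + 1/26079 = 8214886/26079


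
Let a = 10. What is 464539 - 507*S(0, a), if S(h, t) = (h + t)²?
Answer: 413839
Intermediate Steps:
464539 - 507*S(0, a) = 464539 - 507*(0 + 10)² = 464539 - 507*10² = 464539 - 507*100 = 464539 - 1*50700 = 464539 - 50700 = 413839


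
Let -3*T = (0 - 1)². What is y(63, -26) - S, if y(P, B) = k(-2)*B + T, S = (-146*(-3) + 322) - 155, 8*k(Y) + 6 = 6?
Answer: -1816/3 ≈ -605.33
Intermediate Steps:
k(Y) = 0 (k(Y) = -¾ + (⅛)*6 = -¾ + ¾ = 0)
T = -⅓ (T = -(0 - 1)²/3 = -⅓*(-1)² = -⅓*1 = -⅓ ≈ -0.33333)
S = 605 (S = (438 + 322) - 155 = 760 - 155 = 605)
y(P, B) = -⅓ (y(P, B) = 0*B - ⅓ = 0 - ⅓ = -⅓)
y(63, -26) - S = -⅓ - 1*605 = -⅓ - 605 = -1816/3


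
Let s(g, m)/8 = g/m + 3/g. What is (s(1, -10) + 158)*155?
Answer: 28086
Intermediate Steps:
s(g, m) = 24/g + 8*g/m (s(g, m) = 8*(g/m + 3/g) = 8*(3/g + g/m) = 24/g + 8*g/m)
(s(1, -10) + 158)*155 = ((24/1 + 8*1/(-10)) + 158)*155 = ((24*1 + 8*1*(-⅒)) + 158)*155 = ((24 - ⅘) + 158)*155 = (116/5 + 158)*155 = (906/5)*155 = 28086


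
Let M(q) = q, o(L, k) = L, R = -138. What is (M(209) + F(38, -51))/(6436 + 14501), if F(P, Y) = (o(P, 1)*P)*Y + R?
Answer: -73573/20937 ≈ -3.5140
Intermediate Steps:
F(P, Y) = -138 + Y*P**2 (F(P, Y) = (P*P)*Y - 138 = P**2*Y - 138 = Y*P**2 - 138 = -138 + Y*P**2)
(M(209) + F(38, -51))/(6436 + 14501) = (209 + (-138 - 51*38**2))/(6436 + 14501) = (209 + (-138 - 51*1444))/20937 = (209 + (-138 - 73644))*(1/20937) = (209 - 73782)*(1/20937) = -73573*1/20937 = -73573/20937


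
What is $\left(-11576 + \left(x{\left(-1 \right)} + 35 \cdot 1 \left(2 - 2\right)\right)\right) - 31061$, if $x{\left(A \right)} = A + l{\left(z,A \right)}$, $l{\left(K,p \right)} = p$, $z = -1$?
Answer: $-42639$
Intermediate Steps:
$x{\left(A \right)} = 2 A$ ($x{\left(A \right)} = A + A = 2 A$)
$\left(-11576 + \left(x{\left(-1 \right)} + 35 \cdot 1 \left(2 - 2\right)\right)\right) - 31061 = \left(-11576 + \left(2 \left(-1\right) + 35 \cdot 1 \left(2 - 2\right)\right)\right) - 31061 = \left(-11576 - \left(2 - 35 \cdot 1 \cdot 0\right)\right) - 31061 = \left(-11576 + \left(-2 + 35 \cdot 0\right)\right) - 31061 = \left(-11576 + \left(-2 + 0\right)\right) - 31061 = \left(-11576 - 2\right) - 31061 = -11578 - 31061 = -42639$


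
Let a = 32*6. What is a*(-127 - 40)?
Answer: -32064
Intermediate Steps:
a = 192
a*(-127 - 40) = 192*(-127 - 40) = 192*(-167) = -32064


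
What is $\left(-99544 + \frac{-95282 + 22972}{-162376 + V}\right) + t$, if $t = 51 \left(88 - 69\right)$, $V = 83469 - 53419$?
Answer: $- \frac{6521981570}{66163} \approx -98575.0$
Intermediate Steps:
$V = 30050$ ($V = 83469 - 53419 = 30050$)
$t = 969$ ($t = 51 \cdot 19 = 969$)
$\left(-99544 + \frac{-95282 + 22972}{-162376 + V}\right) + t = \left(-99544 + \frac{-95282 + 22972}{-162376 + 30050}\right) + 969 = \left(-99544 - \frac{72310}{-132326}\right) + 969 = \left(-99544 - - \frac{36155}{66163}\right) + 969 = \left(-99544 + \frac{36155}{66163}\right) + 969 = - \frac{6586093517}{66163} + 969 = - \frac{6521981570}{66163}$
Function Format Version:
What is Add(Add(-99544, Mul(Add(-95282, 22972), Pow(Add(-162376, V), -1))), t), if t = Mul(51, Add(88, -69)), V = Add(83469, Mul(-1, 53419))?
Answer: Rational(-6521981570, 66163) ≈ -98575.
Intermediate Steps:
V = 30050 (V = Add(83469, -53419) = 30050)
t = 969 (t = Mul(51, 19) = 969)
Add(Add(-99544, Mul(Add(-95282, 22972), Pow(Add(-162376, V), -1))), t) = Add(Add(-99544, Mul(Add(-95282, 22972), Pow(Add(-162376, 30050), -1))), 969) = Add(Add(-99544, Mul(-72310, Pow(-132326, -1))), 969) = Add(Add(-99544, Mul(-72310, Rational(-1, 132326))), 969) = Add(Add(-99544, Rational(36155, 66163)), 969) = Add(Rational(-6586093517, 66163), 969) = Rational(-6521981570, 66163)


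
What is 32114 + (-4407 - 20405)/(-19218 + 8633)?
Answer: 339951502/10585 ≈ 32116.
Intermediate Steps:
32114 + (-4407 - 20405)/(-19218 + 8633) = 32114 - 24812/(-10585) = 32114 - 24812*(-1/10585) = 32114 + 24812/10585 = 339951502/10585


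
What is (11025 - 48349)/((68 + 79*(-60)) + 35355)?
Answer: -37324/30683 ≈ -1.2164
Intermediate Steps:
(11025 - 48349)/((68 + 79*(-60)) + 35355) = -37324/((68 - 4740) + 35355) = -37324/(-4672 + 35355) = -37324/30683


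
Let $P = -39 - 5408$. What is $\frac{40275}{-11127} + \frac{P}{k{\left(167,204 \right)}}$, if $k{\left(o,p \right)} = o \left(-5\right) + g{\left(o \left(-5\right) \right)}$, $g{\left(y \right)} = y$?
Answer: $- \frac{2216827}{6194030} \approx -0.3579$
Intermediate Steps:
$k{\left(o,p \right)} = - 10 o$ ($k{\left(o,p \right)} = o \left(-5\right) + o \left(-5\right) = - 5 o - 5 o = - 10 o$)
$P = -5447$ ($P = -39 - 5408 = -5447$)
$\frac{40275}{-11127} + \frac{P}{k{\left(167,204 \right)}} = \frac{40275}{-11127} - \frac{5447}{\left(-10\right) 167} = 40275 \left(- \frac{1}{11127}\right) - \frac{5447}{-1670} = - \frac{13425}{3709} - - \frac{5447}{1670} = - \frac{13425}{3709} + \frac{5447}{1670} = - \frac{2216827}{6194030}$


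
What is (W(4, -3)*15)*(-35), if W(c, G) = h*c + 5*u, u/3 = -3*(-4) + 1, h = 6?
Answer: -114975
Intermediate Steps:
u = 39 (u = 3*(-3*(-4) + 1) = 3*(12 + 1) = 3*13 = 39)
W(c, G) = 195 + 6*c (W(c, G) = 6*c + 5*39 = 6*c + 195 = 195 + 6*c)
(W(4, -3)*15)*(-35) = ((195 + 6*4)*15)*(-35) = ((195 + 24)*15)*(-35) = (219*15)*(-35) = 3285*(-35) = -114975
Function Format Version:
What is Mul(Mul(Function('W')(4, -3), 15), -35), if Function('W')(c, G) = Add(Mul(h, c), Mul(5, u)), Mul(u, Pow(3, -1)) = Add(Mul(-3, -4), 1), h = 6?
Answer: -114975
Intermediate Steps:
u = 39 (u = Mul(3, Add(Mul(-3, -4), 1)) = Mul(3, Add(12, 1)) = Mul(3, 13) = 39)
Function('W')(c, G) = Add(195, Mul(6, c)) (Function('W')(c, G) = Add(Mul(6, c), Mul(5, 39)) = Add(Mul(6, c), 195) = Add(195, Mul(6, c)))
Mul(Mul(Function('W')(4, -3), 15), -35) = Mul(Mul(Add(195, Mul(6, 4)), 15), -35) = Mul(Mul(Add(195, 24), 15), -35) = Mul(Mul(219, 15), -35) = Mul(3285, -35) = -114975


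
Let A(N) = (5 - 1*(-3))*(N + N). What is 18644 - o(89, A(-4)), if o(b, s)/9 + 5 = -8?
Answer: 18761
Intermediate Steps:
A(N) = 16*N (A(N) = (5 + 3)*(2*N) = 8*(2*N) = 16*N)
o(b, s) = -117 (o(b, s) = -45 + 9*(-8) = -45 - 72 = -117)
18644 - o(89, A(-4)) = 18644 - 1*(-117) = 18644 + 117 = 18761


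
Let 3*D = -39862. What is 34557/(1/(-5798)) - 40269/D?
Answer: -7986809434125/39862 ≈ -2.0036e+8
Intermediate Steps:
D = -39862/3 (D = (⅓)*(-39862) = -39862/3 ≈ -13287.)
34557/(1/(-5798)) - 40269/D = 34557/(1/(-5798)) - 40269/(-39862/3) = 34557/(-1/5798) - 40269*(-3/39862) = 34557*(-5798) + 120807/39862 = -200361486 + 120807/39862 = -7986809434125/39862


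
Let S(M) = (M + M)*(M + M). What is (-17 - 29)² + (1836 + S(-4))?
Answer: 4016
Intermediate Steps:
S(M) = 4*M² (S(M) = (2*M)*(2*M) = 4*M²)
(-17 - 29)² + (1836 + S(-4)) = (-17 - 29)² + (1836 + 4*(-4)²) = (-46)² + (1836 + 4*16) = 2116 + (1836 + 64) = 2116 + 1900 = 4016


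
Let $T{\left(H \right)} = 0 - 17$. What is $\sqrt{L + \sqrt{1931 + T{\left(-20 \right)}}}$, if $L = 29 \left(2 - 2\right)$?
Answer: $\sqrt[4]{1914} \approx 6.6143$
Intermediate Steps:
$T{\left(H \right)} = -17$
$L = 0$ ($L = 29 \cdot 0 = 0$)
$\sqrt{L + \sqrt{1931 + T{\left(-20 \right)}}} = \sqrt{0 + \sqrt{1931 - 17}} = \sqrt{0 + \sqrt{1914}} = \sqrt{\sqrt{1914}} = \sqrt[4]{1914}$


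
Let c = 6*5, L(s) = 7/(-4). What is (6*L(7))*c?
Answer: -315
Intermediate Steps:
L(s) = -7/4 (L(s) = 7*(-¼) = -7/4)
c = 30
(6*L(7))*c = (6*(-7/4))*30 = -21/2*30 = -315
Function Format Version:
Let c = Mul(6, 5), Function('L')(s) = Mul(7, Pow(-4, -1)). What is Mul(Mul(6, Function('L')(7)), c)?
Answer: -315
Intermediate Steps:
Function('L')(s) = Rational(-7, 4) (Function('L')(s) = Mul(7, Rational(-1, 4)) = Rational(-7, 4))
c = 30
Mul(Mul(6, Function('L')(7)), c) = Mul(Mul(6, Rational(-7, 4)), 30) = Mul(Rational(-21, 2), 30) = -315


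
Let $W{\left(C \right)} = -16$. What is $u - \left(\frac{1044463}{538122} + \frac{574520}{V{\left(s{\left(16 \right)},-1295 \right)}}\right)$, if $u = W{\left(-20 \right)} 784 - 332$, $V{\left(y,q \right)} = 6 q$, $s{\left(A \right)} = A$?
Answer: $- \frac{1784539568717}{139373598} \approx -12804.0$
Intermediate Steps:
$u = -12876$ ($u = \left(-16\right) 784 - 332 = -12544 - 332 = -12876$)
$u - \left(\frac{1044463}{538122} + \frac{574520}{V{\left(s{\left(16 \right)},-1295 \right)}}\right) = -12876 - \left(- \frac{57452}{777} + \frac{1044463}{538122}\right) = -12876 - \left(\frac{1044463}{538122} + \frac{574520}{-7770}\right) = -12876 - - \frac{10034879131}{139373598} = -12876 + \left(- \frac{1044463}{538122} + \frac{57452}{777}\right) = -12876 + \frac{10034879131}{139373598} = - \frac{1784539568717}{139373598}$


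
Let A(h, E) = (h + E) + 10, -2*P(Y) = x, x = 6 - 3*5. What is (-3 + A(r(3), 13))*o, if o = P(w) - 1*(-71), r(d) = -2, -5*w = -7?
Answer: 1359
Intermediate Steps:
w = 7/5 (w = -⅕*(-7) = 7/5 ≈ 1.4000)
x = -9 (x = 6 - 15 = -9)
P(Y) = 9/2 (P(Y) = -½*(-9) = 9/2)
o = 151/2 (o = 9/2 - 1*(-71) = 9/2 + 71 = 151/2 ≈ 75.500)
A(h, E) = 10 + E + h (A(h, E) = (E + h) + 10 = 10 + E + h)
(-3 + A(r(3), 13))*o = (-3 + (10 + 13 - 2))*(151/2) = (-3 + 21)*(151/2) = 18*(151/2) = 1359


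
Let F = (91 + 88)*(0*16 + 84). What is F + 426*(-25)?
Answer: 4386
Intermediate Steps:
F = 15036 (F = 179*(0 + 84) = 179*84 = 15036)
F + 426*(-25) = 15036 + 426*(-25) = 15036 - 10650 = 4386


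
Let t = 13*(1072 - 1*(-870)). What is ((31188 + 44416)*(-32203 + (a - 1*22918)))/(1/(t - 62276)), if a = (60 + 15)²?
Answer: 138569799475520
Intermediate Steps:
a = 5625 (a = 75² = 5625)
t = 25246 (t = 13*(1072 + 870) = 13*1942 = 25246)
((31188 + 44416)*(-32203 + (a - 1*22918)))/(1/(t - 62276)) = ((31188 + 44416)*(-32203 + (5625 - 1*22918)))/(1/(25246 - 62276)) = (75604*(-32203 + (5625 - 22918)))/(1/(-37030)) = (75604*(-32203 - 17293))/(-1/37030) = (75604*(-49496))*(-37030) = -3742095584*(-37030) = 138569799475520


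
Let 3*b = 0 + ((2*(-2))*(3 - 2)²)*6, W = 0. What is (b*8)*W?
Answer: 0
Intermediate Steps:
b = -8 (b = (0 + ((2*(-2))*(3 - 2)²)*6)/3 = (0 - 4*1²*6)/3 = (0 - 4*1*6)/3 = (0 - 4*6)/3 = (0 - 24)/3 = (⅓)*(-24) = -8)
(b*8)*W = -8*8*0 = -64*0 = 0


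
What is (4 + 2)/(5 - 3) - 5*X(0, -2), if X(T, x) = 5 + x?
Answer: -12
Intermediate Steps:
(4 + 2)/(5 - 3) - 5*X(0, -2) = (4 + 2)/(5 - 3) - 5*(5 - 2) = 6/2 - 5*3 = 6*(1/2) - 15 = 3 - 15 = -12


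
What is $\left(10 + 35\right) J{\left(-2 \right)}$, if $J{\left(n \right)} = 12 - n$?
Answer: $630$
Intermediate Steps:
$\left(10 + 35\right) J{\left(-2 \right)} = \left(10 + 35\right) \left(12 - -2\right) = 45 \left(12 + 2\right) = 45 \cdot 14 = 630$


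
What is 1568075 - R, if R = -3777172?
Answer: 5345247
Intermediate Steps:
1568075 - R = 1568075 - 1*(-3777172) = 1568075 + 3777172 = 5345247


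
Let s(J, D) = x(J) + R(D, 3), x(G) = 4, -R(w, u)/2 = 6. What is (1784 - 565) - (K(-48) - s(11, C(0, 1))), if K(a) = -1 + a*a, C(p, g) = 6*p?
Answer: -1092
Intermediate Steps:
R(w, u) = -12 (R(w, u) = -2*6 = -12)
s(J, D) = -8 (s(J, D) = 4 - 12 = -8)
K(a) = -1 + a²
(1784 - 565) - (K(-48) - s(11, C(0, 1))) = (1784 - 565) - ((-1 + (-48)²) - 1*(-8)) = 1219 - ((-1 + 2304) + 8) = 1219 - (2303 + 8) = 1219 - 1*2311 = 1219 - 2311 = -1092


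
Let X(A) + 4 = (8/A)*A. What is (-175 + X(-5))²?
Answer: 29241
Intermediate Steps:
X(A) = 4 (X(A) = -4 + (8/A)*A = -4 + 8 = 4)
(-175 + X(-5))² = (-175 + 4)² = (-171)² = 29241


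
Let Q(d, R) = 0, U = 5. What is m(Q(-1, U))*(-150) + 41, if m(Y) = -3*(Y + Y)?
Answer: 41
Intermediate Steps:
m(Y) = -6*Y
m(Q(-1, U))*(-150) + 41 = -6*0*(-150) + 41 = 0*(-150) + 41 = 0 + 41 = 41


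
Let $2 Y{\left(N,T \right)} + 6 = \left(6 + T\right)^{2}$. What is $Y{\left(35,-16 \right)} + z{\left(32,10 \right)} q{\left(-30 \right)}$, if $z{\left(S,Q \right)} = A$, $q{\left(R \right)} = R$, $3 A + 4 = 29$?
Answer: $-203$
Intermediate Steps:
$A = \frac{25}{3}$ ($A = - \frac{4}{3} + \frac{1}{3} \cdot 29 = - \frac{4}{3} + \frac{29}{3} = \frac{25}{3} \approx 8.3333$)
$Y{\left(N,T \right)} = -3 + \frac{\left(6 + T\right)^{2}}{2}$
$z{\left(S,Q \right)} = \frac{25}{3}$
$Y{\left(35,-16 \right)} + z{\left(32,10 \right)} q{\left(-30 \right)} = \left(-3 + \frac{\left(6 - 16\right)^{2}}{2}\right) + \frac{25}{3} \left(-30\right) = \left(-3 + \frac{\left(-10\right)^{2}}{2}\right) - 250 = \left(-3 + \frac{1}{2} \cdot 100\right) - 250 = \left(-3 + 50\right) - 250 = 47 - 250 = -203$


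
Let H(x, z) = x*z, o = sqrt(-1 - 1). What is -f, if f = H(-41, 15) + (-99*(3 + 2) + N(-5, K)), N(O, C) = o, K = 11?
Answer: 1110 - I*sqrt(2) ≈ 1110.0 - 1.4142*I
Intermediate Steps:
o = I*sqrt(2) (o = sqrt(-2) = I*sqrt(2) ≈ 1.4142*I)
N(O, C) = I*sqrt(2)
f = -1110 + I*sqrt(2) (f = -41*15 + (-99*(3 + 2) + I*sqrt(2)) = -615 + (-99*5 + I*sqrt(2)) = -615 + (-33*15 + I*sqrt(2)) = -615 + (-495 + I*sqrt(2)) = -1110 + I*sqrt(2) ≈ -1110.0 + 1.4142*I)
-f = -(-1110 + I*sqrt(2)) = 1110 - I*sqrt(2)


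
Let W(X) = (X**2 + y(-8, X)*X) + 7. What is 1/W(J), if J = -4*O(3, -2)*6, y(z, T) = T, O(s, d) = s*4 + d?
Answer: 1/115207 ≈ 8.6800e-6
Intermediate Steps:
O(s, d) = d + 4*s (O(s, d) = 4*s + d = d + 4*s)
J = -240 (J = -4*(-2 + 4*3)*6 = -4*(-2 + 12)*6 = -4*10*6 = -40*6 = -240)
W(X) = 7 + 2*X**2 (W(X) = (X**2 + X*X) + 7 = (X**2 + X**2) + 7 = 2*X**2 + 7 = 7 + 2*X**2)
1/W(J) = 1/(7 + 2*(-240)**2) = 1/(7 + 2*57600) = 1/(7 + 115200) = 1/115207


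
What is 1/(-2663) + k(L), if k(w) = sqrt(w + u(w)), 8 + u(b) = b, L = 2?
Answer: -1/2663 + 2*I ≈ -0.00037552 + 2.0*I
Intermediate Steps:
u(b) = -8 + b
k(w) = sqrt(-8 + 2*w) (k(w) = sqrt(w + (-8 + w)) = sqrt(-8 + 2*w))
1/(-2663) + k(L) = 1/(-2663) + sqrt(-8 + 2*2) = -1/2663 + sqrt(-8 + 4) = -1/2663 + sqrt(-4) = -1/2663 + 2*I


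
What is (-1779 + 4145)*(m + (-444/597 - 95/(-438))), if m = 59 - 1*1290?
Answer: -126985989403/43581 ≈ -2.9138e+6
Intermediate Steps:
m = -1231 (m = 59 - 1290 = -1231)
(-1779 + 4145)*(m + (-444/597 - 95/(-438))) = (-1779 + 4145)*(-1231 + (-444/597 - 95/(-438))) = 2366*(-1231 + (-444*1/597 - 95*(-1/438))) = 2366*(-1231 + (-148/199 + 95/438)) = 2366*(-1231 - 45919/87162) = 2366*(-107342341/87162) = -126985989403/43581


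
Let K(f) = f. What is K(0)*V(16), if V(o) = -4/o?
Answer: 0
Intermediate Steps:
K(0)*V(16) = 0*(-4/16) = 0*(-4*1/16) = 0*(-¼) = 0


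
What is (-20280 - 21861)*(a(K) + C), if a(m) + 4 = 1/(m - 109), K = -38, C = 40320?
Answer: -83248857197/49 ≈ -1.6990e+9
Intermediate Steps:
a(m) = -4 + 1/(-109 + m) (a(m) = -4 + 1/(m - 109) = -4 + 1/(-109 + m))
(-20280 - 21861)*(a(K) + C) = (-20280 - 21861)*((437 - 4*(-38))/(-109 - 38) + 40320) = -42141*((437 + 152)/(-147) + 40320) = -42141*(-1/147*589 + 40320) = -42141*(-589/147 + 40320) = -42141*5926451/147 = -83248857197/49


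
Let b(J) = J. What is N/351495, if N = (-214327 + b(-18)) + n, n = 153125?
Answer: -12244/70299 ≈ -0.17417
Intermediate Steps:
N = -61220 (N = (-214327 - 18) + 153125 = -214345 + 153125 = -61220)
N/351495 = -61220/351495 = -61220*1/351495 = -12244/70299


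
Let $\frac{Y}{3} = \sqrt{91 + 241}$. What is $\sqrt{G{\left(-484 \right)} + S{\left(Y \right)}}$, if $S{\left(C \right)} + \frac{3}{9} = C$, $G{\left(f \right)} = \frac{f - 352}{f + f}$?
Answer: $\frac{\sqrt{2310 + 26136 \sqrt{83}}}{66} \approx 7.4292$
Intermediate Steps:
$Y = 6 \sqrt{83}$ ($Y = 3 \sqrt{91 + 241} = 3 \sqrt{332} = 3 \cdot 2 \sqrt{83} = 6 \sqrt{83} \approx 54.663$)
$G{\left(f \right)} = \frac{-352 + f}{2 f}$
$S{\left(C \right)} = - \frac{1}{3} + C$
$\sqrt{G{\left(-484 \right)} + S{\left(Y \right)}} = \sqrt{\frac{-352 - 484}{2 \left(-484\right)} - \left(\frac{1}{3} - 6 \sqrt{83}\right)} = \sqrt{\frac{1}{2} \left(- \frac{1}{484}\right) \left(-836\right) - \left(\frac{1}{3} - 6 \sqrt{83}\right)} = \sqrt{\frac{19}{22} - \left(\frac{1}{3} - 6 \sqrt{83}\right)} = \sqrt{\frac{35}{66} + 6 \sqrt{83}}$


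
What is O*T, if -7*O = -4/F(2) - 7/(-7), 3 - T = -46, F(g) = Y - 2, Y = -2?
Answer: -14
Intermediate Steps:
F(g) = -4 (F(g) = -2 - 2 = -4)
T = 49 (T = 3 - 1*(-46) = 3 + 46 = 49)
O = -2/7 (O = -(-4/(-4) - 7/(-7))/7 = -(-4*(-1/4) - 7*(-1/7))/7 = -(1 + 1)/7 = -1/7*2 = -2/7 ≈ -0.28571)
O*T = -2/7*49 = -14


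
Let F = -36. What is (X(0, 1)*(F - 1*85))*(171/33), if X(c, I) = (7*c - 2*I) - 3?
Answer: 3135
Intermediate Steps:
X(c, I) = -3 - 2*I + 7*c (X(c, I) = (-2*I + 7*c) - 3 = -3 - 2*I + 7*c)
(X(0, 1)*(F - 1*85))*(171/33) = ((-3 - 2*1 + 7*0)*(-36 - 1*85))*(171/33) = ((-3 - 2 + 0)*(-36 - 85))*(171*(1/33)) = -5*(-121)*(57/11) = 605*(57/11) = 3135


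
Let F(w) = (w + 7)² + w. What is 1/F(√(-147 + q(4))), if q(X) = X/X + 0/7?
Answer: -I/(15*√146 + 97*I) ≈ -0.0022954 - 0.0042889*I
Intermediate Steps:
q(X) = 1 (q(X) = 1 + 0*(⅐) = 1 + 0 = 1)
F(w) = w + (7 + w)² (F(w) = (7 + w)² + w = w + (7 + w)²)
1/F(√(-147 + q(4))) = 1/(√(-147 + 1) + (7 + √(-147 + 1))²) = 1/(√(-146) + (7 + √(-146))²) = 1/(I*√146 + (7 + I*√146)²) = 1/((7 + I*√146)² + I*√146)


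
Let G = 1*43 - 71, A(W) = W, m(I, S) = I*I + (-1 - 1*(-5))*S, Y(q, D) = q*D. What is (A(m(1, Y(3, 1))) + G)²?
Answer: 225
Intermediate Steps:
Y(q, D) = D*q
m(I, S) = I² + 4*S (m(I, S) = I² + (-1 + 5)*S = I² + 4*S)
G = -28 (G = 43 - 71 = -28)
(A(m(1, Y(3, 1))) + G)² = ((1² + 4*(1*3)) - 28)² = ((1 + 4*3) - 28)² = ((1 + 12) - 28)² = (13 - 28)² = (-15)² = 225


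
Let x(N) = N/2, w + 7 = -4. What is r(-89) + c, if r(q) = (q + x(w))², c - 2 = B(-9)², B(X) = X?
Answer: 36053/4 ≈ 9013.3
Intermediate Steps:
w = -11 (w = -7 - 4 = -11)
x(N) = N/2 (x(N) = N*(½) = N/2)
c = 83 (c = 2 + (-9)² = 2 + 81 = 83)
r(q) = (-11/2 + q)² (r(q) = (q + (½)*(-11))² = (q - 11/2)² = (-11/2 + q)²)
r(-89) + c = (-11 + 2*(-89))²/4 + 83 = (-11 - 178)²/4 + 83 = (¼)*(-189)² + 83 = (¼)*35721 + 83 = 35721/4 + 83 = 36053/4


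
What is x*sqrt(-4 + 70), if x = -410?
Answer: -410*sqrt(66) ≈ -3330.9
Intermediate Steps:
x*sqrt(-4 + 70) = -410*sqrt(-4 + 70) = -410*sqrt(66)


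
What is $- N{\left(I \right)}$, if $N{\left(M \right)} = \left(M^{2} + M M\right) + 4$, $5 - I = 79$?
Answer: $-10956$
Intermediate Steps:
$I = -74$ ($I = 5 - 79 = -74$)
$N{\left(M \right)} = 4 + 2 M^{2}$ ($N{\left(M \right)} = \left(M^{2} + M^{2}\right) + 4 = 2 M^{2} + 4 = 4 + 2 M^{2}$)
$- N{\left(I \right)} = - (4 + 2 \left(-74\right)^{2}) = - (4 + 2 \cdot 5476) = - (4 + 10952) = \left(-1\right) 10956 = -10956$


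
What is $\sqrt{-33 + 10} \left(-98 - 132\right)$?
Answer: $- 230 i \sqrt{23} \approx - 1103.0 i$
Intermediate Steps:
$\sqrt{-33 + 10} \left(-98 - 132\right) = \sqrt{-23} \left(-230\right) = i \sqrt{23} \left(-230\right) = - 230 i \sqrt{23}$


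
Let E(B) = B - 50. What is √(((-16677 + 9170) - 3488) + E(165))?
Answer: 8*I*√170 ≈ 104.31*I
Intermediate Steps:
E(B) = -50 + B
√(((-16677 + 9170) - 3488) + E(165)) = √(((-16677 + 9170) - 3488) + (-50 + 165)) = √((-7507 - 3488) + 115) = √(-10995 + 115) = √(-10880) = 8*I*√170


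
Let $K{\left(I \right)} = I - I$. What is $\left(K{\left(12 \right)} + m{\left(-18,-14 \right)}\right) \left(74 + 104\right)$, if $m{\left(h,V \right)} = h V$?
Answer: $44856$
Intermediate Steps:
$K{\left(I \right)} = 0$
$m{\left(h,V \right)} = V h$
$\left(K{\left(12 \right)} + m{\left(-18,-14 \right)}\right) \left(74 + 104\right) = \left(0 - -252\right) \left(74 + 104\right) = \left(0 + 252\right) 178 = 252 \cdot 178 = 44856$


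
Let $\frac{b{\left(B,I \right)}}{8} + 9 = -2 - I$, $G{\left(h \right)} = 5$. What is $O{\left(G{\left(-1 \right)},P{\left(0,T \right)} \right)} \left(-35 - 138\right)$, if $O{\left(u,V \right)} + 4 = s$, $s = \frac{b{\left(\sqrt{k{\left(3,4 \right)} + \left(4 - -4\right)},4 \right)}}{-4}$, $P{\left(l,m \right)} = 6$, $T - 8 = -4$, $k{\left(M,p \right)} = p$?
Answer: $-4498$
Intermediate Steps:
$b{\left(B,I \right)} = -88 - 8 I$ ($b{\left(B,I \right)} = -72 + 8 \left(-2 - I\right) = -72 - \left(16 + 8 I\right) = -88 - 8 I$)
$T = 4$ ($T = 8 - 4 = 4$)
$s = 30$ ($s = \frac{-88 - 32}{-4} = \left(-88 - 32\right) \left(- \frac{1}{4}\right) = \left(-120\right) \left(- \frac{1}{4}\right) = 30$)
$O{\left(u,V \right)} = 26$ ($O{\left(u,V \right)} = -4 + 30 = 26$)
$O{\left(G{\left(-1 \right)},P{\left(0,T \right)} \right)} \left(-35 - 138\right) = 26 \left(-35 - 138\right) = 26 \left(-173\right) = -4498$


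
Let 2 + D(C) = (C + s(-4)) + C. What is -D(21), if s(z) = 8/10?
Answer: -204/5 ≈ -40.800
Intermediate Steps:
s(z) = ⅘ (s(z) = 8*(⅒) = ⅘)
D(C) = -6/5 + 2*C (D(C) = -2 + ((C + ⅘) + C) = -2 + ((⅘ + C) + C) = -2 + (⅘ + 2*C) = -6/5 + 2*C)
-D(21) = -(-6/5 + 2*21) = -(-6/5 + 42) = -1*204/5 = -204/5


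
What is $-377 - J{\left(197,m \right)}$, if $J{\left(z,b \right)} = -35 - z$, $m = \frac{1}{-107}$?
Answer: $-145$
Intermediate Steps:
$m = - \frac{1}{107} \approx -0.0093458$
$-377 - J{\left(197,m \right)} = -377 - \left(-35 - 197\right) = -377 - -232 = -377 + 232 = -145$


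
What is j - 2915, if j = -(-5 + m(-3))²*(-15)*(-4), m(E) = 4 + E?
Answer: -3875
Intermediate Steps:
j = -960 (j = -(-5 + (4 - 3))²*(-15)*(-4) = -(-5 + 1)²*(-15)*(-4) = -(-4)²*(-15)*(-4) = -16*(-15)*(-4) = -(-240)*(-4) = -1*960 = -960)
j - 2915 = -960 - 2915 = -3875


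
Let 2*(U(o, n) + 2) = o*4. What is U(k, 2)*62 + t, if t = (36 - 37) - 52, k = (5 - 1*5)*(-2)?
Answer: -177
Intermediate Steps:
k = 0 (k = (5 - 5)*(-2) = 0*(-2) = 0)
U(o, n) = -2 + 2*o (U(o, n) = -2 + (o*4)/2 = -2 + (4*o)/2 = -2 + 2*o)
t = -53 (t = -1 - 52 = -53)
U(k, 2)*62 + t = (-2 + 2*0)*62 - 53 = (-2 + 0)*62 - 53 = -2*62 - 53 = -124 - 53 = -177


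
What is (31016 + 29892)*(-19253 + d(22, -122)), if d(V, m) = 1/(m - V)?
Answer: -42215837291/36 ≈ -1.1727e+9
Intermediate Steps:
(31016 + 29892)*(-19253 + d(22, -122)) = (31016 + 29892)*(-19253 + 1/(-122 - 1*22)) = 60908*(-19253 + 1/(-122 - 22)) = 60908*(-19253 + 1/(-144)) = 60908*(-19253 - 1/144) = 60908*(-2772433/144) = -42215837291/36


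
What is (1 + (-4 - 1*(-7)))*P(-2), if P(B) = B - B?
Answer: 0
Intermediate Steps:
P(B) = 0
(1 + (-4 - 1*(-7)))*P(-2) = (1 + (-4 - 1*(-7)))*0 = (1 + (-4 + 7))*0 = (1 + 3)*0 = 4*0 = 0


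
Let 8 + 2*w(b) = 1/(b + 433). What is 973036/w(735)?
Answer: -2273012096/9343 ≈ -2.4329e+5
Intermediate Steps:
w(b) = -4 + 1/(2*(433 + b)) (w(b) = -4 + 1/(2*(b + 433)) = -4 + 1/(2*(433 + b)))
973036/w(735) = 973036/(((-3463 - 8*735)/(2*(433 + 735)))) = 973036/(((½)*(-3463 - 5880)/1168)) = 973036/(((½)*(1/1168)*(-9343))) = 973036/(-9343/2336) = 973036*(-2336/9343) = -2273012096/9343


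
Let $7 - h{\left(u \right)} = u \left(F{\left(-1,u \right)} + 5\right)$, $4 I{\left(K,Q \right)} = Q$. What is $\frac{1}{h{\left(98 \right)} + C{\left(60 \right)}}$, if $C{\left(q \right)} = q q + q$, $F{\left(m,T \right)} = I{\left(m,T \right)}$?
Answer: $\frac{1}{776} \approx 0.0012887$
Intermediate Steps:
$I{\left(K,Q \right)} = \frac{Q}{4}$
$F{\left(m,T \right)} = \frac{T}{4}$
$h{\left(u \right)} = 7 - u \left(5 + \frac{u}{4}\right)$ ($h{\left(u \right)} = 7 - u \left(\frac{u}{4} + 5\right) = 7 - u \left(5 + \frac{u}{4}\right)$)
$C{\left(q \right)} = q + q^{2}$ ($C{\left(q \right)} = q^{2} + q = q + q^{2}$)
$\frac{1}{h{\left(98 \right)} + C{\left(60 \right)}} = \frac{1}{\left(7 - 490 - \frac{98^{2}}{4}\right) + 60 \left(1 + 60\right)} = \frac{1}{\left(7 - 490 - 2401\right) + 60 \cdot 61} = \frac{1}{\left(7 - 490 - 2401\right) + 3660} = \frac{1}{-2884 + 3660} = \frac{1}{776}$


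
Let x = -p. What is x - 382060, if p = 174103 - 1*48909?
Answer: -507254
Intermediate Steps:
p = 125194 (p = 174103 - 48909 = 125194)
x = -125194 (x = -1*125194 = -125194)
x - 382060 = -125194 - 382060 = -507254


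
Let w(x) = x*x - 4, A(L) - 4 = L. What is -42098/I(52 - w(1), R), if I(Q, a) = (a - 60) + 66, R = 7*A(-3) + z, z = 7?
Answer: -21049/10 ≈ -2104.9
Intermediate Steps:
A(L) = 4 + L
w(x) = -4 + x² (w(x) = x² - 4 = -4 + x²)
R = 14 (R = 7*(4 - 3) + 7 = 7*1 + 7 = 7 + 7 = 14)
I(Q, a) = 6 + a (I(Q, a) = (-60 + a) + 66 = 6 + a)
-42098/I(52 - w(1), R) = -42098/(6 + 14) = -42098/20 = -42098*1/20 = -21049/10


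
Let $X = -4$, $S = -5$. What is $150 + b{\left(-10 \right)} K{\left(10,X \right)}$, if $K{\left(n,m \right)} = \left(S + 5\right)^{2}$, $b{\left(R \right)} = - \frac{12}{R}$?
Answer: $150$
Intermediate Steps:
$K{\left(n,m \right)} = 0$ ($K{\left(n,m \right)} = \left(-5 + 5\right)^{2} = 0^{2} = 0$)
$150 + b{\left(-10 \right)} K{\left(10,X \right)} = 150 + - \frac{12}{-10} \cdot 0 = 150 + \left(-12\right) \left(- \frac{1}{10}\right) 0 = 150 + \frac{6}{5} \cdot 0 = 150 + 0 = 150$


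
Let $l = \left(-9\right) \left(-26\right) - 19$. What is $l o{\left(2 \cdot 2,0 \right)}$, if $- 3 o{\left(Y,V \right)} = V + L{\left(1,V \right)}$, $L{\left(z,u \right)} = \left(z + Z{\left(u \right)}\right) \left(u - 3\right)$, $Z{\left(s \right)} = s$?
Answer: $215$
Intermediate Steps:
$L{\left(z,u \right)} = \left(-3 + u\right) \left(u + z\right)$ ($L{\left(z,u \right)} = \left(z + u\right) \left(u - 3\right) = \left(u + z\right) \left(-3 + u\right) = \left(-3 + u\right) \left(u + z\right)$)
$l = 215$ ($l = 234 - 19 = 215$)
$o{\left(Y,V \right)} = 1 - \frac{V^{2}}{3} + \frac{V}{3}$ ($o{\left(Y,V \right)} = - \frac{V + \left(V^{2} - 3 V - 3 + V 1\right)}{3} = - \frac{V + \left(V^{2} - 3 V - 3 + V\right)}{3} = - \frac{V - \left(3 - V^{2} + 2 V\right)}{3} = - \frac{-3 + V^{2} - V}{3} = 1 - \frac{V^{2}}{3} + \frac{V}{3}$)
$l o{\left(2 \cdot 2,0 \right)} = 215 \left(1 - \frac{0^{2}}{3} + \frac{1}{3} \cdot 0\right) = 215 \left(1 - 0 + 0\right) = 215 \left(1 + 0 + 0\right) = 215 \cdot 1 = 215$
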